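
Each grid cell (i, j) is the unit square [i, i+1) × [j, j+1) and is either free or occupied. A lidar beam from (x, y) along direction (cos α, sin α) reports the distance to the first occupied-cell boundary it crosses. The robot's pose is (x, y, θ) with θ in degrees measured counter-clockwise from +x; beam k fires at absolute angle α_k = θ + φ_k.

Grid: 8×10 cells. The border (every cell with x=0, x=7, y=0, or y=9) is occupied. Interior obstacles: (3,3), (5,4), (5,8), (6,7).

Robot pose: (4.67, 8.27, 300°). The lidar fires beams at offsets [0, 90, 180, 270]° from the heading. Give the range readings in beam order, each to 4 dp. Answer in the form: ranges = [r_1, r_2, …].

ranges = [4.6600, 0.3811, 0.8429, 4.2378]

beam 1: φ=0°, α=300°
  cosα=0.5000 sinα=-0.8660 | (4,8) | tMaxX 0.6600 tMaxY 0.3118 | tΔX 2.0000 tΔY 1.1547
    t=0.3118 [y] (4,7)
    t=0.6600 [x] (5,7)
    t=1.4665 [y] (5,6)
    t=2.6212 [y] (5,5)
    t=2.6600 [x] (6,5)
    t=3.7759 [y] (6,4)
    t=4.6600 [x] (7,4) — stop
  → r_1 = 4.6600
beam 2: φ=90°, α=30°
  cosα=0.8660 sinα=0.5000 | (4,8) | tMaxX 0.3811 tMaxY 1.4600 | tΔX 1.1547 tΔY 2.0000
    t=0.3811 [x] (5,8) — stop
  → r_2 = 0.3811
beam 3: φ=180°, α=120°
  cosα=-0.5000 sinα=0.8660 | (4,8) | tMaxX 1.3400 tMaxY 0.8429 | tΔX 2.0000 tΔY 1.1547
    t=0.8429 [y] (4,9) — stop
  → r_3 = 0.8429
beam 4: φ=270°, α=210°
  cosα=-0.8660 sinα=-0.5000 | (4,8) | tMaxX 0.7736 tMaxY 0.5400 | tΔX 1.1547 tΔY 2.0000
    t=0.5400 [y] (4,7)
    t=0.7736 [x] (3,7)
    t=1.9283 [x] (2,7)
    t=2.5400 [y] (2,6)
    t=3.0831 [x] (1,6)
    t=4.2378 [x] (0,6) — stop
  → r_4 = 4.2378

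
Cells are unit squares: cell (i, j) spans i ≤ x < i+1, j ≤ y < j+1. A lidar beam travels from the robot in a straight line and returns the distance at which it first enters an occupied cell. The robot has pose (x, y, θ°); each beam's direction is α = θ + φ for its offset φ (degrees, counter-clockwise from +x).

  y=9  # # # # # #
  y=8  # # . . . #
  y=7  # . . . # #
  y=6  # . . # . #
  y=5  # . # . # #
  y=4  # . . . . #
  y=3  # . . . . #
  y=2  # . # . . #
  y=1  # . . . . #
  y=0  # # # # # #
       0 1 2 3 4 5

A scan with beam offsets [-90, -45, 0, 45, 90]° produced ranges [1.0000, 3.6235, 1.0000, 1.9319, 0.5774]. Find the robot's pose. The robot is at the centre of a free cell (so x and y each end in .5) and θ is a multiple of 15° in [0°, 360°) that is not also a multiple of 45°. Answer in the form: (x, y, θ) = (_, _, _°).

Enumerate (i+0.5, j+0.5, θ) over the 26 free cells and 16 admissible headings. For each, cast all 5 beams and compare to the given ranges.
  (1.5, 2.5, 195°): beam 1 = 1.9319 ≠ 1.0000 ✗
  (2.5, 8.5, 255°): beam 1 = 0.5176 ≠ 1.0000 ✗
  (2.5, 1.5, 15°): beam 1 = 0.5176 ≠ 1.0000 ✗
  (1.5, 6.5, 330°): beam 4 = 1.5529 ≠ 1.9319 ✗
  …
  (1.5, 1.5, 60°): r_1=1.0000, r_2=3.6235, r_3=1.0000, r_4=1.9319, r_5=0.5774 — all match ✓
Only this pose fits every beam.

(x, y, θ) = (1.5, 1.5, 60°)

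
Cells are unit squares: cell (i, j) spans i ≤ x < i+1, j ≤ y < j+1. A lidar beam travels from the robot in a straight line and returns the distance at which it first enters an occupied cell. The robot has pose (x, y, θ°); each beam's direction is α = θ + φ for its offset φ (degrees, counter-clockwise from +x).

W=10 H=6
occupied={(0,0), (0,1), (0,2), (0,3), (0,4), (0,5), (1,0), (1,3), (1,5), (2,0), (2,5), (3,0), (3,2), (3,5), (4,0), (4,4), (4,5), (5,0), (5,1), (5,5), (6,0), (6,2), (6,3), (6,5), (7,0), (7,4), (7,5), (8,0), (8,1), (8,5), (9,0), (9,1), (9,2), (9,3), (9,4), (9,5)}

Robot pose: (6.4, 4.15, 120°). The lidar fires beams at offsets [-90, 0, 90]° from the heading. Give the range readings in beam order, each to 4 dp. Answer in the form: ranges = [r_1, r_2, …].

ranges = [0.6928, 0.9815, 0.3000]

beam 1: φ=-90°, α=30°
  dir = (cos 30°, sin 30°) = (0.8660, 0.5000); from cell (6,4)
  next x-line at t=0.6928, next y-line at t=1.7000; Δt_x=1.1547, Δt_y=2.0000
    x: enter (7,4) at t=0.6928 ← occupied
  → r_1 = 0.6928
beam 2: φ=0°, α=120°
  dir = (cos 120°, sin 120°) = (-0.5000, 0.8660); from cell (6,4)
  next x-line at t=0.8000, next y-line at t=0.9815; Δt_x=2.0000, Δt_y=1.1547
    x: enter (5,4) at t=0.8000
    y: enter (5,5) at t=0.9815 ← occupied
  → r_2 = 0.9815
beam 3: φ=90°, α=210°
  dir = (cos 210°, sin 210°) = (-0.8660, -0.5000); from cell (6,4)
  next x-line at t=0.4619, next y-line at t=0.3000; Δt_x=1.1547, Δt_y=2.0000
    y: enter (6,3) at t=0.3000 ← occupied
  → r_3 = 0.3000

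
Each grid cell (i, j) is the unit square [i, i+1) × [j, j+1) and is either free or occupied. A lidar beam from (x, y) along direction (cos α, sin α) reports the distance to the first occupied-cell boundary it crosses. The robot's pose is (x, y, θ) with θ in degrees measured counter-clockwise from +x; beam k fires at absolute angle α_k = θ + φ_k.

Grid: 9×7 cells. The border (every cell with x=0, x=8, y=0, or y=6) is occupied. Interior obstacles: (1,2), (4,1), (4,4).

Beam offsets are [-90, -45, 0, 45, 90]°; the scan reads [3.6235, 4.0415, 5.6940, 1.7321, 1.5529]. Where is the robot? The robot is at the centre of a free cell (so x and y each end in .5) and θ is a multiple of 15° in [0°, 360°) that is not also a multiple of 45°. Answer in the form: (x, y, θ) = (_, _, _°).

Candidates: 32 free-cell centres × 16 headings = 512 poses. Raycast each; keep the one whose scan matches to 4 dp.
  (4.5, 3.5, 255°): beam 2 = 2.8868 ≠ 4.0415 ✗
  (7.5, 1.5, 255°): beam 1 = 5.6940 ≠ 3.6235 ✗
  (6.5, 2.5, 120°): beam 1 = 1.7321 ≠ 3.6235 ✗
  …
  (6.5, 2.5, 165°): r_1=3.6235, r_2=4.0415, r_3=5.6940, r_4=1.7321, r_5=1.5529 — all match ✓
Unique over the lattice → pose = (6.5, 2.5, 165°).

(x, y, θ) = (6.5, 2.5, 165°)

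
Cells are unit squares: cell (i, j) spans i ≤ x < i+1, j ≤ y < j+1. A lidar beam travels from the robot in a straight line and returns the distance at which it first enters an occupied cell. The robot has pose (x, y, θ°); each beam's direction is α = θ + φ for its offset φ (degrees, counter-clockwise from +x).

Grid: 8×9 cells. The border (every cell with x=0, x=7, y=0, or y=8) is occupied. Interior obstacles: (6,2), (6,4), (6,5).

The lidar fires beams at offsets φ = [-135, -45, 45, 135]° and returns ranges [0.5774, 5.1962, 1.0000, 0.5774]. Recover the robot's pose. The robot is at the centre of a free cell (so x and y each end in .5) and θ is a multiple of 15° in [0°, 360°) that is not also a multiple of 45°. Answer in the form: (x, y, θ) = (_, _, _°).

(x, y, θ) = (1.5, 1.5, 75°)

Enumerate (i+0.5, j+0.5, θ) over the 39 free cells and 16 admissible headings. For each, cast all 4 beams and compare to the given ranges.
  (4.5, 5.5, 75°): beam 1 = 3.0000 ≠ 0.5774 ✗
  (5.5, 1.5, 105°): beam 1 = 1.0000 ≠ 0.5774 ✗
  (2.5, 5.5, 30°): beam 1 = 4.6587 ≠ 0.5774 ✗
  (5.5, 1.5, 240°): beam 1 = 6.7293 ≠ 0.5774 ✗
  …
  (1.5, 1.5, 75°): r_1=0.5774, r_2=5.1962, r_3=1.0000, r_4=0.5774 — all match ✓
Unique over the lattice → pose = (1.5, 1.5, 75°).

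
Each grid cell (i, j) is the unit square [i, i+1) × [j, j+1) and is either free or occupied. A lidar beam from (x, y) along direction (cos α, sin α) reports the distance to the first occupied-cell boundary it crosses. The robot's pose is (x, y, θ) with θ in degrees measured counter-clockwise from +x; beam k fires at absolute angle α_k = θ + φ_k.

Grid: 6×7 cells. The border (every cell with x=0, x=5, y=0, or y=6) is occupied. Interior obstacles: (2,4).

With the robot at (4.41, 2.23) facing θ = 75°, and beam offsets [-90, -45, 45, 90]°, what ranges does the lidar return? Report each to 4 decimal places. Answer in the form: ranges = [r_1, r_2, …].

beam 1: φ=-90°, α=345°
  cosα=0.9659 sinα=-0.2588 | (4,2) | tMaxX 0.6108 tMaxY 0.8887 | tΔX 1.0353 tΔY 3.8637
    t=0.6108 [x] (5,2) — stop
  → r_1 = 0.6108
beam 2: φ=-45°, α=30°
  cosα=0.8660 sinα=0.5000 | (4,2) | tMaxX 0.6813 tMaxY 1.5400 | tΔX 1.1547 tΔY 2.0000
    t=0.6813 [x] (5,2) — stop
  → r_2 = 0.6813
beam 3: φ=45°, α=120°
  cosα=-0.5000 sinα=0.8660 | (4,2) | tMaxX 0.8200 tMaxY 0.8891 | tΔX 2.0000 tΔY 1.1547
    t=0.8200 [x] (3,2)
    t=0.8891 [y] (3,3)
    t=2.0438 [y] (3,4)
    t=2.8200 [x] (2,4) — stop
  → r_3 = 2.8200
beam 4: φ=90°, α=165°
  cosα=-0.9659 sinα=0.2588 | (4,2) | tMaxX 0.4245 tMaxY 2.9751 | tΔX 1.0353 tΔY 3.8637
    t=0.4245 [x] (3,2)
    t=1.4597 [x] (2,2)
    t=2.4950 [x] (1,2)
    t=2.9751 [y] (1,3)
    t=3.5303 [x] (0,3) — stop
  → r_4 = 3.5303

ranges = [0.6108, 0.6813, 2.8200, 3.5303]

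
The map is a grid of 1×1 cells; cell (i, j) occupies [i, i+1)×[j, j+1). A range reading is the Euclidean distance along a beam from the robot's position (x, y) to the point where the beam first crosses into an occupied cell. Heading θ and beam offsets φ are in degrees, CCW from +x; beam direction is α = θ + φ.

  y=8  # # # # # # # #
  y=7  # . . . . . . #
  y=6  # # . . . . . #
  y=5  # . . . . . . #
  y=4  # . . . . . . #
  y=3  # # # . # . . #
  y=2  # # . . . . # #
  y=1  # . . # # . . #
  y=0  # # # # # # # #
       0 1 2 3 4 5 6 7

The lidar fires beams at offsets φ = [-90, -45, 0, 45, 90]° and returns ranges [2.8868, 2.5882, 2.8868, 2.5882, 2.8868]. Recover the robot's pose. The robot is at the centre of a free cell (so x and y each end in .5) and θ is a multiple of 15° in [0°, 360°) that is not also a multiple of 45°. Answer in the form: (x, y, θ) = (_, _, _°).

Candidates: 34 free-cell centres × 16 headings = 544 poses. Raycast each; keep the one whose scan matches to 4 dp.
  (3.5, 2.5, 120°): beam 1 = 1.0000 ≠ 2.8868 ✗
  (3.5, 6.5, 345°): beam 1 = 2.5882 ≠ 2.8868 ✗
  (6.5, 6.5, 165°): beam 1 = 1.5529 ≠ 2.8868 ✗
  (2.5, 2.5, 75°): beam 1 = 1.9319 ≠ 2.8868 ✗
  …
  (4.5, 5.5, 60°): r_1=2.8868, r_2=2.5882, r_3=2.8868, r_4=2.5882, r_5=2.8868 — all match ✓
Only this pose fits every beam.

(x, y, θ) = (4.5, 5.5, 60°)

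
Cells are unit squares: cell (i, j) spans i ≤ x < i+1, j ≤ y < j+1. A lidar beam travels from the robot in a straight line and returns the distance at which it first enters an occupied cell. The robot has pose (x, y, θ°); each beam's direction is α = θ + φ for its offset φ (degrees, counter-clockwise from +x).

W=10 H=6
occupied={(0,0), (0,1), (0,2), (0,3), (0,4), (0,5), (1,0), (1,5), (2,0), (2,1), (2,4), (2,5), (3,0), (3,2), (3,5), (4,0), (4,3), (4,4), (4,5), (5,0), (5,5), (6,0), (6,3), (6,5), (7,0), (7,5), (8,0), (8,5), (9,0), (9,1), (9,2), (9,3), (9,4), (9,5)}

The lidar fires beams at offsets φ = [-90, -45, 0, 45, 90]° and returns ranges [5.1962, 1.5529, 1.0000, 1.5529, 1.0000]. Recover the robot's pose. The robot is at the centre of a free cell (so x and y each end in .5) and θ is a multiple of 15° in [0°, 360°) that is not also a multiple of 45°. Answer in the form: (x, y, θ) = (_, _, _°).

The pose lattice has 26·16 = 416 candidates. Test each by forward raycasting.
  (3.5, 1.5, 330°): beam 1 = 0.5774 ≠ 5.1962 ✗
  (7.5, 2.5, 165°): beam 1 = 2.5882 ≠ 5.1962 ✗
  (7.5, 2.5, 210°): beam 1 = 1.0000 ≠ 5.1962 ✗
  …
  (4.5, 1.5, 120°): r_1=5.1962, r_2=1.5529, r_3=1.0000, r_4=1.5529, r_5=1.0000 — all match ✓
No second candidate reproduces the full scan.

(x, y, θ) = (4.5, 1.5, 120°)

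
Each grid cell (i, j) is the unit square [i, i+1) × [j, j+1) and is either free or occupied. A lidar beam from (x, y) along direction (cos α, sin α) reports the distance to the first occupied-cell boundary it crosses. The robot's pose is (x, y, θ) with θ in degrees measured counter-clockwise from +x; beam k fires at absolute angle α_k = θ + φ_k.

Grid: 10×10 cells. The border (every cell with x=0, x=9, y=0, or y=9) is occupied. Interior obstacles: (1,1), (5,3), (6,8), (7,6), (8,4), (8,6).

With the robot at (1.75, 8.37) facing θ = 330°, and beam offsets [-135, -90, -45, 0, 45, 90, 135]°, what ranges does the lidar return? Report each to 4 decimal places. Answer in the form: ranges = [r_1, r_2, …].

ranges = [0.7765, 1.5000, 7.6300, 7.2169, 2.4341, 0.7275, 0.6522]

beam 1: φ=-135°, α=195°
  direction (-0.9659, -0.2588); cell (1,8); t to first gridline: x 0.7765, y 1.4296 (then +1.0353 / +3.8637)
    (0,8) via x @ 0.7765  # hit
  → r_1 = 0.7765
beam 2: φ=-90°, α=240°
  direction (-0.5000, -0.8660); cell (1,8); t to first gridline: x 1.5000, y 0.4272 (then +2.0000 / +1.1547)
    (1,7) via y @ 0.4272
    (0,7) via x @ 1.5000  # hit
  → r_2 = 1.5000
beam 3: φ=-45°, α=285°
  direction (0.2588, -0.9659); cell (1,8); t to first gridline: x 0.9659, y 0.3831 (then +3.8637 / +1.0353)
    (1,7) via y @ 0.3831
    (2,7) via x @ 0.9659
    (2,6) via y @ 1.4183
    (2,5) via y @ 2.4536
    (2,4) via y @ 3.4889
    (2,3) via y @ 4.5242
    (3,3) via x @ 4.8296
    (3,2) via y @ 5.5594
    (3,1) via y @ 6.5947
    (3,0) via y @ 7.6300  # hit
  → r_3 = 7.6300
beam 4: φ=0°, α=330°
  direction (0.8660, -0.5000); cell (1,8); t to first gridline: x 0.2887, y 0.7400 (then +1.1547 / +2.0000)
    (2,8) via x @ 0.2887
    (2,7) via y @ 0.7400
    (3,7) via x @ 1.4434
    (4,7) via x @ 2.5981
    (4,6) via y @ 2.7400
    (5,6) via x @ 3.7528
    (5,5) via y @ 4.7400
    (6,5) via x @ 4.9075
    (7,5) via x @ 6.0622
    (7,4) via y @ 6.7400
    (8,4) via x @ 7.2169  # hit
  → r_4 = 7.2169
beam 5: φ=45°, α=15°
  direction (0.9659, 0.2588); cell (1,8); t to first gridline: x 0.2588, y 2.4341 (then +1.0353 / +3.8637)
    (2,8) via x @ 0.2588
    (3,8) via x @ 1.2941
    (4,8) via x @ 2.3294
    (4,9) via y @ 2.4341  # hit
  → r_5 = 2.4341
beam 6: φ=90°, α=60°
  direction (0.5000, 0.8660); cell (1,8); t to first gridline: x 0.5000, y 0.7275 (then +2.0000 / +1.1547)
    (2,8) via x @ 0.5000
    (2,9) via y @ 0.7275  # hit
  → r_6 = 0.7275
beam 7: φ=135°, α=105°
  direction (-0.2588, 0.9659); cell (1,8); t to first gridline: x 2.8978, y 0.6522 (then +3.8637 / +1.0353)
    (1,9) via y @ 0.6522  # hit
  → r_7 = 0.6522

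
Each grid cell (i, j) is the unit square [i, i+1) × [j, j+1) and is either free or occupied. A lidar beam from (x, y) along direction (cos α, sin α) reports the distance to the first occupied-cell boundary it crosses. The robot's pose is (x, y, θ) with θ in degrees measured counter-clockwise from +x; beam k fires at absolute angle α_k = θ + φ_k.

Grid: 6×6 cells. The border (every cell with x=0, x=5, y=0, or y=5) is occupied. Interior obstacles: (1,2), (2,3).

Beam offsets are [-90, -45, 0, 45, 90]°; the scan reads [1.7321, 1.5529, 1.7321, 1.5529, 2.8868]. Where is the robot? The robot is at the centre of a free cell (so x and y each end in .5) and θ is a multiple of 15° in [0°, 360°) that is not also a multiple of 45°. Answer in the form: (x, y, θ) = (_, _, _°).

(x, y, θ) = (3.5, 2.5, 330°)

The pose lattice has 14·16 = 224 candidates. Test each by forward raycasting.
  (1.5, 3.5, 195°): beam 1 = 1.5529 ≠ 1.7321 ✗
  (2.5, 4.5, 195°): beam 1 = 0.5176 ≠ 1.7321 ✗
  (3.5, 3.5, 240°): beam 1 = 0.5774 ≠ 1.7321 ✗
  (2.5, 2.5, 60°): beam 1 = 2.8868 ≠ 1.7321 ✗
  …
  (3.5, 2.5, 330°): r_1=1.7321, r_2=1.5529, r_3=1.7321, r_4=1.5529, r_5=2.8868 — all match ✓
Only this pose fits every beam.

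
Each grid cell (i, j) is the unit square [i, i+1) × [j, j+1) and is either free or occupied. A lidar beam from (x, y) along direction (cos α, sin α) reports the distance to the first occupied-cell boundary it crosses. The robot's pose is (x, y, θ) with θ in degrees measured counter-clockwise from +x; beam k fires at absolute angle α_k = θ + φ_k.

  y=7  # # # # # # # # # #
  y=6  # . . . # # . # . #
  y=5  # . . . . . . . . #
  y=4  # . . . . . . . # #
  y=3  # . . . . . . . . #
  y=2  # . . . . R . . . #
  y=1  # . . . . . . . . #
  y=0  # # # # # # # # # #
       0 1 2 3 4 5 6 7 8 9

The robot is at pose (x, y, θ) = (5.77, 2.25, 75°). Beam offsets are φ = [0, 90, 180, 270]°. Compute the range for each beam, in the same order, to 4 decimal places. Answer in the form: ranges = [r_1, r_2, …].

ranges = [4.7524, 4.9383, 1.2941, 3.3439]

beam 1: φ=0°, α=75°
  d=(0.2588,0.9659)  start (5,2)  tX=0.8887 tY=0.7765  stride 1/|dx|=3.8637 1/|dy|=1.0353
    cross y-line → (5,3), t=0.7765
    cross x-line → (6,3), t=0.8887
    cross y-line → (6,4), t=1.8117
    cross y-line → (6,5), t=2.8470
    cross y-line → (6,6), t=3.8823
    cross x-line → (7,6), t=4.7524 (wall)
  → r_1 = 4.7524
beam 2: φ=90°, α=165°
  d=(-0.9659,0.2588)  start (5,2)  tX=0.7972 tY=2.8978  stride 1/|dx|=1.0353 1/|dy|=3.8637
    cross x-line → (4,2), t=0.7972
    cross x-line → (3,2), t=1.8324
    cross x-line → (2,2), t=2.8677
    cross y-line → (2,3), t=2.8978
    cross x-line → (1,3), t=3.9030
    cross x-line → (0,3), t=4.9383 (wall)
  → r_2 = 4.9383
beam 3: φ=180°, α=255°
  d=(-0.2588,-0.9659)  start (5,2)  tX=2.9751 tY=0.2588  stride 1/|dx|=3.8637 1/|dy|=1.0353
    cross y-line → (5,1), t=0.2588
    cross y-line → (5,0), t=1.2941 (wall)
  → r_3 = 1.2941
beam 4: φ=270°, α=345°
  d=(0.9659,-0.2588)  start (5,2)  tX=0.2381 tY=0.9659  stride 1/|dx|=1.0353 1/|dy|=3.8637
    cross x-line → (6,2), t=0.2381
    cross y-line → (6,1), t=0.9659
    cross x-line → (7,1), t=1.2734
    cross x-line → (8,1), t=2.3087
    cross x-line → (9,1), t=3.3439 (wall)
  → r_4 = 3.3439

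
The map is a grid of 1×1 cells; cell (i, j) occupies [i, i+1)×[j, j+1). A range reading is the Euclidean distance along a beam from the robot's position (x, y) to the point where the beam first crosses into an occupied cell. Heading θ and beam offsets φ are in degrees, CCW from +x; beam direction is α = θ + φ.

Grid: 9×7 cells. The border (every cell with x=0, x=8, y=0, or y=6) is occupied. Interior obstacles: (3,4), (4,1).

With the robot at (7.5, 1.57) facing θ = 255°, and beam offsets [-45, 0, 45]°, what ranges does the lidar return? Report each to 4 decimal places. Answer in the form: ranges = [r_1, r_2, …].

beam 1: φ=-45°, α=210°
  d=(-0.8660,-0.5000)  start (7,1)  tX=0.5774 tY=1.1400  stride 1/|dx|=1.1547 1/|dy|=2.0000
    cross x-line → (6,1), t=0.5774
    cross y-line → (6,0), t=1.1400 (wall)
  → r_1 = 1.1400
beam 2: φ=0°, α=255°
  d=(-0.2588,-0.9659)  start (7,1)  tX=1.9319 tY=0.5901  stride 1/|dx|=3.8637 1/|dy|=1.0353
    cross y-line → (7,0), t=0.5901 (wall)
  → r_2 = 0.5901
beam 3: φ=45°, α=300°
  d=(0.5000,-0.8660)  start (7,1)  tX=1.0000 tY=0.6582  stride 1/|dx|=2.0000 1/|dy|=1.1547
    cross y-line → (7,0), t=0.6582 (wall)
  → r_3 = 0.6582

ranges = [1.1400, 0.5901, 0.6582]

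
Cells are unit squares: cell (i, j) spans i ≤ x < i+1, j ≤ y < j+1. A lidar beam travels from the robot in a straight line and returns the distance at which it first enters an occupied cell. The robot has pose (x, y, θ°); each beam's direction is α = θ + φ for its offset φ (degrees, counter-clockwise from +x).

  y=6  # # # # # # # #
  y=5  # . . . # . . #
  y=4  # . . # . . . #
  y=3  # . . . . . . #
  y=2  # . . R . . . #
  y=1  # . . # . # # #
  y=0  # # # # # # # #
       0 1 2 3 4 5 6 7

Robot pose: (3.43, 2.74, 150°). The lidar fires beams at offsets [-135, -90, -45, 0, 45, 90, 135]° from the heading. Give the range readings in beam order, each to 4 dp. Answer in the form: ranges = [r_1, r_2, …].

beam 1: φ=-135°, α=15°
  direction (0.9659, 0.2588); cell (3,2); t to first gridline: x 0.5901, y 1.0046 (then +1.0353 / +3.8637)
    (4,2) via x @ 0.5901
    (4,3) via y @ 1.0046
    (5,3) via x @ 1.6254
    (6,3) via x @ 2.6607
    (7,3) via x @ 3.6959  # hit
  → r_1 = 3.6959
beam 2: φ=-90°, α=60°
  direction (0.5000, 0.8660); cell (3,2); t to first gridline: x 1.1400, y 0.3002 (then +2.0000 / +1.1547)
    (3,3) via y @ 0.3002
    (4,3) via x @ 1.1400
    (4,4) via y @ 1.4549
    (4,5) via y @ 2.6096  # hit
  → r_2 = 2.6096
beam 3: φ=-45°, α=105°
  direction (-0.2588, 0.9659); cell (3,2); t to first gridline: x 1.6614, y 0.2692 (then +3.8637 / +1.0353)
    (3,3) via y @ 0.2692
    (3,4) via y @ 1.3044  # hit
  → r_3 = 1.3044
beam 4: φ=0°, α=150°
  direction (-0.8660, 0.5000); cell (3,2); t to first gridline: x 0.4965, y 0.5200 (then +1.1547 / +2.0000)
    (2,2) via x @ 0.4965
    (2,3) via y @ 0.5200
    (1,3) via x @ 1.6512
    (1,4) via y @ 2.5200
    (0,4) via x @ 2.8059  # hit
  → r_4 = 2.8059
beam 5: φ=45°, α=195°
  direction (-0.9659, -0.2588); cell (3,2); t to first gridline: x 0.4452, y 2.8591 (then +1.0353 / +3.8637)
    (2,2) via x @ 0.4452
    (1,2) via x @ 1.4804
    (0,2) via x @ 2.5157  # hit
  → r_5 = 2.5157
beam 6: φ=90°, α=240°
  direction (-0.5000, -0.8660); cell (3,2); t to first gridline: x 0.8600, y 0.8545 (then +2.0000 / +1.1547)
    (3,1) via y @ 0.8545  # hit
  → r_6 = 0.8545
beam 7: φ=135°, α=285°
  direction (0.2588, -0.9659); cell (3,2); t to first gridline: x 2.2023, y 0.7661 (then +3.8637 / +1.0353)
    (3,1) via y @ 0.7661  # hit
  → r_7 = 0.7661

ranges = [3.6959, 2.6096, 1.3044, 2.8059, 2.5157, 0.8545, 0.7661]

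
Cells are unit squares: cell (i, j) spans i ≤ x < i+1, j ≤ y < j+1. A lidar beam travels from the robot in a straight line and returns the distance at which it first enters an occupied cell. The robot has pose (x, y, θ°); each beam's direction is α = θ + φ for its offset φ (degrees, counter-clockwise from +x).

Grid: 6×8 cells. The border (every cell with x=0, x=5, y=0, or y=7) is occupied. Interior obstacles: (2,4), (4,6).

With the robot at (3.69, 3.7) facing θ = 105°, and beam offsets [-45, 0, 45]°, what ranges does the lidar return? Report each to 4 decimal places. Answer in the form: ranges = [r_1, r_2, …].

ranges = [2.6200, 3.4164, 0.7967]

beam 1: φ=-45°, α=60°
  direction (0.5000, 0.8660); cell (3,3); t to first gridline: x 0.6200, y 0.3464 (then +2.0000 / +1.1547)
    (3,4) via y @ 0.3464
    (4,4) via x @ 0.6200
    (4,5) via y @ 1.5011
    (5,5) via x @ 2.6200  # hit
  → r_1 = 2.6200
beam 2: φ=0°, α=105°
  direction (-0.2588, 0.9659); cell (3,3); t to first gridline: x 2.6660, y 0.3106 (then +3.8637 / +1.0353)
    (3,4) via y @ 0.3106
    (3,5) via y @ 1.3459
    (3,6) via y @ 2.3811
    (2,6) via x @ 2.6660
    (2,7) via y @ 3.4164  # hit
  → r_2 = 3.4164
beam 3: φ=45°, α=150°
  direction (-0.8660, 0.5000); cell (3,3); t to first gridline: x 0.7967, y 0.6000 (then +1.1547 / +2.0000)
    (3,4) via y @ 0.6000
    (2,4) via x @ 0.7967  # hit
  → r_3 = 0.7967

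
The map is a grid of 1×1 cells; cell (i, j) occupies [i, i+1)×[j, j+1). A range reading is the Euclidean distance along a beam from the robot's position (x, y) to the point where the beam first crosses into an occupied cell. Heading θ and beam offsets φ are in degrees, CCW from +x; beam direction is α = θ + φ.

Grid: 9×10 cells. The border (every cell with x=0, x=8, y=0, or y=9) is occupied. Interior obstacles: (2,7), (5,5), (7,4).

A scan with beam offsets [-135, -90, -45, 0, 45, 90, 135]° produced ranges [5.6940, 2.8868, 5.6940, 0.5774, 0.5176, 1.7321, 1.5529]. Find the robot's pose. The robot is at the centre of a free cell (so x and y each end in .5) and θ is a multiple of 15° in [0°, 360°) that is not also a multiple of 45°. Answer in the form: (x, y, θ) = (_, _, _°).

(x, y, θ) = (2.5, 6.5, 60°)

The pose lattice has 53·16 = 848 candidates. Test each by forward raycasting.
  (5.5, 8.5, 15°): beam 1 = 8.6603 ≠ 5.6940 ✗
  (5.5, 7.5, 15°): beam 1 = 7.5056 ≠ 5.6940 ✗
  (5.5, 3.5, 345°): beam 1 = 5.0000 ≠ 5.6940 ✗
  (2.5, 1.5, 75°): beam 1 = 0.5774 ≠ 5.6940 ✗
  …
  (2.5, 6.5, 60°): r_1=5.6940, r_2=2.8868, r_3=5.6940, r_4=0.5774, r_5=0.5176, r_6=1.7321, r_7=1.5529 — all match ✓
No second candidate reproduces the full scan.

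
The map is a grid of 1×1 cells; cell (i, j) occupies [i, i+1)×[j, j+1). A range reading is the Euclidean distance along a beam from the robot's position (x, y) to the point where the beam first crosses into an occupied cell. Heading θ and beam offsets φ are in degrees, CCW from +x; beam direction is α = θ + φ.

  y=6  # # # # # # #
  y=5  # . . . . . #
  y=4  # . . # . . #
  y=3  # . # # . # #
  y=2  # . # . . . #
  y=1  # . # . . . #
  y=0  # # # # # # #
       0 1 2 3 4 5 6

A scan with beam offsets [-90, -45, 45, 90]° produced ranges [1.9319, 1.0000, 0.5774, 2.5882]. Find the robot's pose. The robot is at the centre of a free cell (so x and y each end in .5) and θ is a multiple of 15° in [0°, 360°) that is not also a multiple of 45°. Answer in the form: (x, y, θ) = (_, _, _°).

Candidates: 19 free-cell centres × 16 headings = 304 poses. Raycast each; keep the one whose scan matches to 4 dp.
  (3.5, 2.5, 345°): beam 1 = 1.5529 ≠ 1.9319 ✗
  (1.5, 1.5, 165°): beam 4 = 0.5176 ≠ 2.5882 ✗
  (4.5, 2.5, 300°): beam 1 = 1.7321 ≠ 1.9319 ✗
  (1.5, 4.5, 150°): beam 1 = 1.7321 ≠ 1.9319 ✗
  …
  (1.5, 3.5, 345°): r_1=1.9319, r_2=1.0000, r_3=0.5774, r_4=2.5882 — all match ✓
Unique over the lattice → pose = (1.5, 3.5, 345°).

(x, y, θ) = (1.5, 3.5, 345°)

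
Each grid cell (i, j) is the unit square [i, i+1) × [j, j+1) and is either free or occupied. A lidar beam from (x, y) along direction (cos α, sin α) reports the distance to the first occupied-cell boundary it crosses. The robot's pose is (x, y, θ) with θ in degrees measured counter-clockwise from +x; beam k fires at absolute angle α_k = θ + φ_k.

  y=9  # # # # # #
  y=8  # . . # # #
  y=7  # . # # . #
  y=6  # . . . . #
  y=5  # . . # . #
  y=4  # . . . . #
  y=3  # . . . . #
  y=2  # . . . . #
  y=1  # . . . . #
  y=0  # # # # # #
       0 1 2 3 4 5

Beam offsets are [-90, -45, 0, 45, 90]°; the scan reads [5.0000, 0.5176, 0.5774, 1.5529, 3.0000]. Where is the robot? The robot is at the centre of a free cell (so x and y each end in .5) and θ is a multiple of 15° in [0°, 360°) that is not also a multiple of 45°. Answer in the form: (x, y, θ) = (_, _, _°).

Candidates: 27 free-cell centres × 16 headings = 432 poses. Raycast each; keep the one whose scan matches to 4 dp.
  (2.5, 1.5, 105°): beam 1 = 2.5882 ≠ 5.0000 ✗
  (4.5, 4.5, 165°): beam 1 = 1.9319 ≠ 5.0000 ✗
  (1.5, 8.5, 240°): beam 1 = 0.5774 ≠ 5.0000 ✗
  (3.5, 4.5, 105°): beam 1 = 1.5529 ≠ 5.0000 ✗
  …
  (2.5, 5.5, 30°): r_1=5.0000, r_2=0.5176, r_3=0.5774, r_4=1.5529, r_5=3.0000 — all match ✓
Unique over the lattice → pose = (2.5, 5.5, 30°).

(x, y, θ) = (2.5, 5.5, 30°)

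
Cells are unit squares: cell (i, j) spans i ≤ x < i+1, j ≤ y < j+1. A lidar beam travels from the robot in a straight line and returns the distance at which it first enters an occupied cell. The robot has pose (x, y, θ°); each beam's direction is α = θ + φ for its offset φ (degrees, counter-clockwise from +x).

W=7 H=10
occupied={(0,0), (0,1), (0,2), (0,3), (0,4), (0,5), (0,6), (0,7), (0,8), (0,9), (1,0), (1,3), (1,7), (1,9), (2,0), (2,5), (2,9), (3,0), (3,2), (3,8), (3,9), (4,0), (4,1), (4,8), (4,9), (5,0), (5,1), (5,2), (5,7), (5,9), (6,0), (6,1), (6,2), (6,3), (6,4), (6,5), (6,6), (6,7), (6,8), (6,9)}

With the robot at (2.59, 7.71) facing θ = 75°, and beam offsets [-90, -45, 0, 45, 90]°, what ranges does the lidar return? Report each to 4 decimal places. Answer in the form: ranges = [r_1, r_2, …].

ranges = [2.4950, 0.5800, 1.3355, 1.4896, 0.6108]

beam 1: φ=-90°, α=345°
  cosα=0.9659 sinα=-0.2588 | (2,7) | tMaxX 0.4245 tMaxY 2.7432 | tΔX 1.0353 tΔY 3.8637
    t=0.4245 [x] (3,7)
    t=1.4597 [x] (4,7)
    t=2.4950 [x] (5,7) — stop
  → r_1 = 2.4950
beam 2: φ=-45°, α=30°
  cosα=0.8660 sinα=0.5000 | (2,7) | tMaxX 0.4734 tMaxY 0.5800 | tΔX 1.1547 tΔY 2.0000
    t=0.4734 [x] (3,7)
    t=0.5800 [y] (3,8) — stop
  → r_2 = 0.5800
beam 3: φ=0°, α=75°
  cosα=0.2588 sinα=0.9659 | (2,7) | tMaxX 1.5841 tMaxY 0.3002 | tΔX 3.8637 tΔY 1.0353
    t=0.3002 [y] (2,8)
    t=1.3355 [y] (2,9) — stop
  → r_3 = 1.3355
beam 4: φ=45°, α=120°
  cosα=-0.5000 sinα=0.8660 | (2,7) | tMaxX 1.1800 tMaxY 0.3349 | tΔX 2.0000 tΔY 1.1547
    t=0.3349 [y] (2,8)
    t=1.1800 [x] (1,8)
    t=1.4896 [y] (1,9) — stop
  → r_4 = 1.4896
beam 5: φ=90°, α=165°
  cosα=-0.9659 sinα=0.2588 | (2,7) | tMaxX 0.6108 tMaxY 1.1205 | tΔX 1.0353 tΔY 3.8637
    t=0.6108 [x] (1,7) — stop
  → r_5 = 0.6108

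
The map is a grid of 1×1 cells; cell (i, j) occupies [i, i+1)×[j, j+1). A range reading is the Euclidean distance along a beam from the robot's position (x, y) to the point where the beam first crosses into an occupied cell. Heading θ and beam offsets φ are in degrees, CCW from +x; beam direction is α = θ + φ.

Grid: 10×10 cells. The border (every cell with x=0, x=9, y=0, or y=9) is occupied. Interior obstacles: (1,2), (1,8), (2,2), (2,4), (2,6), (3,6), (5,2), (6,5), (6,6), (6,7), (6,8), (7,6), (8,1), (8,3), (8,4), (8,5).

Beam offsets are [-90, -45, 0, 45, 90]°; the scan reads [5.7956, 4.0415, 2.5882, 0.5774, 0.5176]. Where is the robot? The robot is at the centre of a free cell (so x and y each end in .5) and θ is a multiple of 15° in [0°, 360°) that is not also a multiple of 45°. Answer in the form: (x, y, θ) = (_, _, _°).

(x, y, θ) = (7.5, 4.5, 285°)

Candidates: 48 free-cell centres × 16 headings = 768 poses. Raycast each; keep the one whose scan matches to 4 dp.
  (7.5, 7.5, 255°): beam 1 = 0.5176 ≠ 5.7956 ✗
  (1.5, 4.5, 165°): beam 1 = 1.9319 ≠ 5.7956 ✗
  (5.5, 4.5, 330°): beam 1 = 4.0415 ≠ 5.7956 ✗
  (7.5, 2.5, 150°): beam 1 = 1.0000 ≠ 5.7956 ✗
  …
  (7.5, 4.5, 285°): r_1=5.7956, r_2=4.0415, r_3=2.5882, r_4=0.5774, r_5=0.5176 — all match ✓
Unique over the lattice → pose = (7.5, 4.5, 285°).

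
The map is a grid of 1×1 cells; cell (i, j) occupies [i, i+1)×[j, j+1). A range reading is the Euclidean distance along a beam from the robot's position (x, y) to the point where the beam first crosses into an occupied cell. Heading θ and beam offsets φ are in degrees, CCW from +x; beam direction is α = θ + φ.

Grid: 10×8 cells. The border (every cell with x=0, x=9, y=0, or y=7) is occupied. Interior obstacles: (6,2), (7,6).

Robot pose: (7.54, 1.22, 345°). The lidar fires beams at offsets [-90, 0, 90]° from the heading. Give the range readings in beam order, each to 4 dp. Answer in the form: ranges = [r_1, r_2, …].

ranges = [0.2278, 0.8500, 5.6410]

beam 1: φ=-90°, α=255°
  d=(-0.2588,-0.9659)  start (7,1)  tX=2.0864 tY=0.2278  stride 1/|dx|=3.8637 1/|dy|=1.0353
    cross y-line → (7,0), t=0.2278 (wall)
  → r_1 = 0.2278
beam 2: φ=0°, α=345°
  d=(0.9659,-0.2588)  start (7,1)  tX=0.4762 tY=0.8500  stride 1/|dx|=1.0353 1/|dy|=3.8637
    cross x-line → (8,1), t=0.4762
    cross y-line → (8,0), t=0.8500 (wall)
  → r_2 = 0.8500
beam 3: φ=90°, α=75°
  d=(0.2588,0.9659)  start (7,1)  tX=1.7773 tY=0.8075  stride 1/|dx|=3.8637 1/|dy|=1.0353
    cross y-line → (7,2), t=0.8075
    cross x-line → (8,2), t=1.7773
    cross y-line → (8,3), t=1.8428
    cross y-line → (8,4), t=2.8781
    cross y-line → (8,5), t=3.9133
    cross y-line → (8,6), t=4.9486
    cross x-line → (9,6), t=5.6410 (wall)
  → r_3 = 5.6410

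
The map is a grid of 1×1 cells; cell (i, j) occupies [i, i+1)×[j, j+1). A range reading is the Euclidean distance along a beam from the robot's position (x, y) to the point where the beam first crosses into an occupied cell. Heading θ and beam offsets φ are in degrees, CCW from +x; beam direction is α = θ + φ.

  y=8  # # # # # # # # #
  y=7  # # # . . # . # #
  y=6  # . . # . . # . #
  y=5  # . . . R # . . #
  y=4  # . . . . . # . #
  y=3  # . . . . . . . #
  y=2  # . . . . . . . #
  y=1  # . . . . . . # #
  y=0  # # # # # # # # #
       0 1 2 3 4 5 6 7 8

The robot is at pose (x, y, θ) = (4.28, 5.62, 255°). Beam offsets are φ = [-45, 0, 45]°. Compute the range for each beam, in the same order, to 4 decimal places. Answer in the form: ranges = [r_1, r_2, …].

ranges = [3.7874, 4.7830, 5.3347]

beam 1: φ=-45°, α=210°
  direction (-0.8660, -0.5000); cell (4,5); t to first gridline: x 0.3233, y 1.2400 (then +1.1547 / +2.0000)
    (3,5) via x @ 0.3233
    (3,4) via y @ 1.2400
    (2,4) via x @ 1.4780
    (1,4) via x @ 2.6327
    (1,3) via y @ 3.2400
    (0,3) via x @ 3.7874  # hit
  → r_1 = 3.7874
beam 2: φ=0°, α=255°
  direction (-0.2588, -0.9659); cell (4,5); t to first gridline: x 1.0818, y 0.6419 (then +3.8637 / +1.0353)
    (4,4) via y @ 0.6419
    (3,4) via x @ 1.0818
    (3,3) via y @ 1.6771
    (3,2) via y @ 2.7124
    (3,1) via y @ 3.7477
    (3,0) via y @ 4.7830  # hit
  → r_2 = 4.7830
beam 3: φ=45°, α=300°
  direction (0.5000, -0.8660); cell (4,5); t to first gridline: x 1.4400, y 0.7159 (then +2.0000 / +1.1547)
    (4,4) via y @ 0.7159
    (5,4) via x @ 1.4400
    (5,3) via y @ 1.8706
    (5,2) via y @ 3.0253
    (6,2) via x @ 3.4400
    (6,1) via y @ 4.1800
    (6,0) via y @ 5.3347  # hit
  → r_3 = 5.3347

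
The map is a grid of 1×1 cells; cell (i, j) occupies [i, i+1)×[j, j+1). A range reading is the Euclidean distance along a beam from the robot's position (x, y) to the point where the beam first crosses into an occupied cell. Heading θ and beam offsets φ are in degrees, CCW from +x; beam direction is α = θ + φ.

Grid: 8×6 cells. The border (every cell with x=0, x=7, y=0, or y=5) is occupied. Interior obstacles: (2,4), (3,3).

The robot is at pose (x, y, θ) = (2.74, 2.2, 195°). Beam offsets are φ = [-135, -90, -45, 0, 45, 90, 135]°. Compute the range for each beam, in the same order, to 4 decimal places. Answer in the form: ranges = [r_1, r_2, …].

ranges = [0.9238, 1.8635, 2.0092, 1.8014, 1.3856, 1.2423, 2.4000]

beam 1: φ=-135°, α=60°
  d=(0.5000,0.8660)  start (2,2)  tX=0.5200 tY=0.9238  stride 1/|dx|=2.0000 1/|dy|=1.1547
    cross x-line → (3,2), t=0.5200
    cross y-line → (3,3), t=0.9238 (wall)
  → r_1 = 0.9238
beam 2: φ=-90°, α=105°
  d=(-0.2588,0.9659)  start (2,2)  tX=2.8591 tY=0.8282  stride 1/|dx|=3.8637 1/|dy|=1.0353
    cross y-line → (2,3), t=0.8282
    cross y-line → (2,4), t=1.8635 (wall)
  → r_2 = 1.8635
beam 3: φ=-45°, α=150°
  d=(-0.8660,0.5000)  start (2,2)  tX=0.8545 tY=1.6000  stride 1/|dx|=1.1547 1/|dy|=2.0000
    cross x-line → (1,2), t=0.8545
    cross y-line → (1,3), t=1.6000
    cross x-line → (0,3), t=2.0092 (wall)
  → r_3 = 2.0092
beam 4: φ=0°, α=195°
  d=(-0.9659,-0.2588)  start (2,2)  tX=0.7661 tY=0.7727  stride 1/|dx|=1.0353 1/|dy|=3.8637
    cross x-line → (1,2), t=0.7661
    cross y-line → (1,1), t=0.7727
    cross x-line → (0,1), t=1.8014 (wall)
  → r_4 = 1.8014
beam 5: φ=45°, α=240°
  d=(-0.5000,-0.8660)  start (2,2)  tX=1.4800 tY=0.2309  stride 1/|dx|=2.0000 1/|dy|=1.1547
    cross y-line → (2,1), t=0.2309
    cross y-line → (2,0), t=1.3856 (wall)
  → r_5 = 1.3856
beam 6: φ=90°, α=285°
  d=(0.2588,-0.9659)  start (2,2)  tX=1.0046 tY=0.2071  stride 1/|dx|=3.8637 1/|dy|=1.0353
    cross y-line → (2,1), t=0.2071
    cross x-line → (3,1), t=1.0046
    cross y-line → (3,0), t=1.2423 (wall)
  → r_6 = 1.2423
beam 7: φ=135°, α=330°
  d=(0.8660,-0.5000)  start (2,2)  tX=0.3002 tY=0.4000  stride 1/|dx|=1.1547 1/|dy|=2.0000
    cross x-line → (3,2), t=0.3002
    cross y-line → (3,1), t=0.4000
    cross x-line → (4,1), t=1.4549
    cross y-line → (4,0), t=2.4000 (wall)
  → r_7 = 2.4000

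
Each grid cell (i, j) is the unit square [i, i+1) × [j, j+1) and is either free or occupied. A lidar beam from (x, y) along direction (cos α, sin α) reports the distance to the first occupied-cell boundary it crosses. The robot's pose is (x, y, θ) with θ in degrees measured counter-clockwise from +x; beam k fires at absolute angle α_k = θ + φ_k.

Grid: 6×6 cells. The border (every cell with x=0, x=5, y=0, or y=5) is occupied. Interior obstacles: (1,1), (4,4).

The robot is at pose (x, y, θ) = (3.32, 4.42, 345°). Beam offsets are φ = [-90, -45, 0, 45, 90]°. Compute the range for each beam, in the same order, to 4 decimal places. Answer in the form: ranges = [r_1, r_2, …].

beam 1: φ=-90°, α=255°
  cosα=-0.2588 sinα=-0.9659 | (3,4) | tMaxX 1.2364 tMaxY 0.4348 | tΔX 3.8637 tΔY 1.0353
    t=0.4348 [y] (3,3)
    t=1.2364 [x] (2,3)
    t=1.4701 [y] (2,2)
    t=2.5054 [y] (2,1)
    t=3.5406 [y] (2,0) — stop
  → r_1 = 3.5406
beam 2: φ=-45°, α=300°
  cosα=0.5000 sinα=-0.8660 | (3,4) | tMaxX 1.3600 tMaxY 0.4850 | tΔX 2.0000 tΔY 1.1547
    t=0.4850 [y] (3,3)
    t=1.3600 [x] (4,3)
    t=1.6397 [y] (4,2)
    t=2.7944 [y] (4,1)
    t=3.3600 [x] (5,1) — stop
  → r_2 = 3.3600
beam 3: φ=0°, α=345°
  cosα=0.9659 sinα=-0.2588 | (3,4) | tMaxX 0.7040 tMaxY 1.6228 | tΔX 1.0353 tΔY 3.8637
    t=0.7040 [x] (4,4) — stop
  → r_3 = 0.7040
beam 4: φ=45°, α=30°
  cosα=0.8660 sinα=0.5000 | (3,4) | tMaxX 0.7852 tMaxY 1.1600 | tΔX 1.1547 tΔY 2.0000
    t=0.7852 [x] (4,4) — stop
  → r_4 = 0.7852
beam 5: φ=90°, α=75°
  cosα=0.2588 sinα=0.9659 | (3,4) | tMaxX 2.6273 tMaxY 0.6005 | tΔX 3.8637 tΔY 1.0353
    t=0.6005 [y] (3,5) — stop
  → r_5 = 0.6005

ranges = [3.5406, 3.3600, 0.7040, 0.7852, 0.6005]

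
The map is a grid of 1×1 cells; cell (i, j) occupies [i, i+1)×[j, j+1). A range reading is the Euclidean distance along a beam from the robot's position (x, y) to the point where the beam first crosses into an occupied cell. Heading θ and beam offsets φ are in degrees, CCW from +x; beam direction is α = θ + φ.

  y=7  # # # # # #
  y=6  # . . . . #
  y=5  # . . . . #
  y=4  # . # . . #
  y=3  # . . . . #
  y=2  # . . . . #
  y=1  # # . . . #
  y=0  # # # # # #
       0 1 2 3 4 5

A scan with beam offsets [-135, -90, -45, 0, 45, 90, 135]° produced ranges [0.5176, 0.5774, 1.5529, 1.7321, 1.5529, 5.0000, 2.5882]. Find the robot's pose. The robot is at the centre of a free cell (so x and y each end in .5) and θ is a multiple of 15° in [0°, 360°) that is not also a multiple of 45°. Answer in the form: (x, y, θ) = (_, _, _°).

(x, y, θ) = (2.5, 6.5, 210°)

The pose lattice has 22·16 = 352 candidates. Test each by forward raycasting.
  (2.5, 1.5, 60°): beam 2 = 1.0000 ≠ 0.5774 ✗
  (2.5, 5.5, 285°): beam 1 = 1.7321 ≠ 0.5176 ✗
  (4.5, 3.5, 165°): beam 1 = 0.5774 ≠ 0.5176 ✗
  …
  (2.5, 6.5, 210°): r_1=0.5176, r_2=0.5774, r_3=1.5529, r_4=1.7321, r_5=1.5529, r_6=5.0000, r_7=2.5882 — all match ✓
No second candidate reproduces the full scan.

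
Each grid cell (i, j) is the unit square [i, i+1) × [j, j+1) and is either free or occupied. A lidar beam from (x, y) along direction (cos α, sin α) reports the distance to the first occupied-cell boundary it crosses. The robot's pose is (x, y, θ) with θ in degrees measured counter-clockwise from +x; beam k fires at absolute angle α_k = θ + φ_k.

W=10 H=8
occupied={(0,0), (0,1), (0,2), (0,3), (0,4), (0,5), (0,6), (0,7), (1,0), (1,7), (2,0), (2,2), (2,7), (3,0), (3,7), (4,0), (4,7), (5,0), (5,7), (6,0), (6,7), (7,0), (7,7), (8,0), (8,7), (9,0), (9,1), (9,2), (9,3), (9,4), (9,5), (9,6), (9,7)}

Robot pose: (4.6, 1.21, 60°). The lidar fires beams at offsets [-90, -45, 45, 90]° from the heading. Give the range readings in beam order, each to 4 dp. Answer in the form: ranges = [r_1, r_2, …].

beam 1: φ=-90°, α=330°
  d=(0.8660,-0.5000)  start (4,1)  tX=0.4619 tY=0.4200  stride 1/|dx|=1.1547 1/|dy|=2.0000
    cross y-line → (4,0), t=0.4200 (wall)
  → r_1 = 0.4200
beam 2: φ=-45°, α=15°
  d=(0.9659,0.2588)  start (4,1)  tX=0.4141 tY=3.0523  stride 1/|dx|=1.0353 1/|dy|=3.8637
    cross x-line → (5,1), t=0.4141
    cross x-line → (6,1), t=1.4494
    cross x-line → (7,1), t=2.4847
    cross y-line → (7,2), t=3.0523
    cross x-line → (8,2), t=3.5199
    cross x-line → (9,2), t=4.5552 (wall)
  → r_2 = 4.5552
beam 3: φ=45°, α=105°
  d=(-0.2588,0.9659)  start (4,1)  tX=2.3182 tY=0.8179  stride 1/|dx|=3.8637 1/|dy|=1.0353
    cross y-line → (4,2), t=0.8179
    cross y-line → (4,3), t=1.8531
    cross x-line → (3,3), t=2.3182
    cross y-line → (3,4), t=2.8884
    cross y-line → (3,5), t=3.9237
    cross y-line → (3,6), t=4.9590
    cross y-line → (3,7), t=5.9942 (wall)
  → r_3 = 5.9942
beam 4: φ=90°, α=150°
  d=(-0.8660,0.5000)  start (4,1)  tX=0.6928 tY=1.5800  stride 1/|dx|=1.1547 1/|dy|=2.0000
    cross x-line → (3,1), t=0.6928
    cross y-line → (3,2), t=1.5800
    cross x-line → (2,2), t=1.8475 (wall)
  → r_4 = 1.8475

ranges = [0.4200, 4.5552, 5.9942, 1.8475]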